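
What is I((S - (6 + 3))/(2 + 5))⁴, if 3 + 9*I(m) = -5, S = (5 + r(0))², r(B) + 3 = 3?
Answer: 4096/6561 ≈ 0.62430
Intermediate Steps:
r(B) = 0 (r(B) = -3 + 3 = 0)
S = 25 (S = (5 + 0)² = 5² = 25)
I(m) = -8/9 (I(m) = -⅓ + (⅑)*(-5) = -⅓ - 5/9 = -8/9)
I((S - (6 + 3))/(2 + 5))⁴ = (-8/9)⁴ = 4096/6561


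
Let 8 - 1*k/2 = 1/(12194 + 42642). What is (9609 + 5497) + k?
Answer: 414614995/27418 ≈ 15122.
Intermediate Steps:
k = 438687/27418 (k = 16 - 2/(12194 + 42642) = 16 - 2/54836 = 16 - 2*1/54836 = 16 - 1/27418 = 438687/27418 ≈ 16.000)
(9609 + 5497) + k = (9609 + 5497) + 438687/27418 = 15106 + 438687/27418 = 414614995/27418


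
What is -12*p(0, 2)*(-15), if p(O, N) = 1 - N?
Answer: -180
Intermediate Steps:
-12*p(0, 2)*(-15) = -12*(1 - 1*2)*(-15) = -12*(1 - 2)*(-15) = -12*(-1)*(-15) = 12*(-15) = -180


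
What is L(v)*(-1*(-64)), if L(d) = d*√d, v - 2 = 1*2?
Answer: 512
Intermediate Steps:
v = 4 (v = 2 + 1*2 = 2 + 2 = 4)
L(d) = d^(3/2)
L(v)*(-1*(-64)) = 4^(3/2)*(-1*(-64)) = 8*64 = 512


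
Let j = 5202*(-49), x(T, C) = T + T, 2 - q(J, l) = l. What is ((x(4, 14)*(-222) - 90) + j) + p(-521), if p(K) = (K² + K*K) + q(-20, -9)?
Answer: 286129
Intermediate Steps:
q(J, l) = 2 - l
x(T, C) = 2*T
j = -254898
p(K) = 11 + 2*K² (p(K) = (K² + K*K) + (2 - 1*(-9)) = (K² + K²) + (2 + 9) = 2*K² + 11 = 11 + 2*K²)
((x(4, 14)*(-222) - 90) + j) + p(-521) = (((2*4)*(-222) - 90) - 254898) + (11 + 2*(-521)²) = ((8*(-222) - 90) - 254898) + (11 + 2*271441) = ((-1776 - 90) - 254898) + (11 + 542882) = (-1866 - 254898) + 542893 = -256764 + 542893 = 286129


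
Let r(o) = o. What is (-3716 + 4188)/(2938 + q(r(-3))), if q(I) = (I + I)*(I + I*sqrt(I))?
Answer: 348808/2184727 - 2124*I*sqrt(3)/2184727 ≈ 0.15966 - 0.0016839*I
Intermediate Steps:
q(I) = 2*I*(I + I**(3/2)) (q(I) = (2*I)*(I + I**(3/2)) = 2*I*(I + I**(3/2)))
(-3716 + 4188)/(2938 + q(r(-3))) = (-3716 + 4188)/(2938 + (2*(-3)**2 + 2*(-3)**(5/2))) = 472/(2938 + (2*9 + 2*(9*I*sqrt(3)))) = 472/(2938 + (18 + 18*I*sqrt(3))) = 472/(2956 + 18*I*sqrt(3))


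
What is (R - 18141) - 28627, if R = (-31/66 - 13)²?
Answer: -202931087/4356 ≈ -46587.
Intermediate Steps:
R = 790321/4356 (R = (-31*1/66 - 13)² = (-31/66 - 13)² = (-889/66)² = 790321/4356 ≈ 181.43)
(R - 18141) - 28627 = (790321/4356 - 18141) - 28627 = -78231875/4356 - 28627 = -202931087/4356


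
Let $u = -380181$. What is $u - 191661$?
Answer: $-571842$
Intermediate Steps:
$u - 191661 = -380181 - 191661 = -571842$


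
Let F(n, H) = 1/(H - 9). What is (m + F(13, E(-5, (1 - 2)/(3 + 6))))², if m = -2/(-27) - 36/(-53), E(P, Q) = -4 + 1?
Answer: 14707225/32764176 ≈ 0.44888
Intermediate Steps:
E(P, Q) = -3
m = 1078/1431 (m = -2*(-1/27) - 36*(-1/53) = 2/27 + 36/53 = 1078/1431 ≈ 0.75332)
F(n, H) = 1/(-9 + H)
(m + F(13, E(-5, (1 - 2)/(3 + 6))))² = (1078/1431 + 1/(-9 - 3))² = (1078/1431 + 1/(-12))² = (1078/1431 - 1/12)² = (3835/5724)² = 14707225/32764176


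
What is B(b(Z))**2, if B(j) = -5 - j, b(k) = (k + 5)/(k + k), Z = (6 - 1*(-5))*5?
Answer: 3721/121 ≈ 30.752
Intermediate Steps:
Z = 55 (Z = (6 + 5)*5 = 11*5 = 55)
b(k) = (5 + k)/(2*k) (b(k) = (5 + k)/((2*k)) = (5 + k)*(1/(2*k)) = (5 + k)/(2*k))
B(b(Z))**2 = (-5 - (5 + 55)/(2*55))**2 = (-5 - 60/(2*55))**2 = (-5 - 1*6/11)**2 = (-5 - 6/11)**2 = (-61/11)**2 = 3721/121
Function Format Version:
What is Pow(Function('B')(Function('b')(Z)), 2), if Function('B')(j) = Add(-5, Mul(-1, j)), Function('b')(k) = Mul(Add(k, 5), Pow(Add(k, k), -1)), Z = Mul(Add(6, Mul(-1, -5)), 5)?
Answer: Rational(3721, 121) ≈ 30.752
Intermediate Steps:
Z = 55 (Z = Mul(Add(6, 5), 5) = Mul(11, 5) = 55)
Function('b')(k) = Mul(Rational(1, 2), Pow(k, -1), Add(5, k)) (Function('b')(k) = Mul(Add(5, k), Pow(Mul(2, k), -1)) = Mul(Add(5, k), Mul(Rational(1, 2), Pow(k, -1))) = Mul(Rational(1, 2), Pow(k, -1), Add(5, k)))
Pow(Function('B')(Function('b')(Z)), 2) = Pow(Add(-5, Mul(-1, Mul(Rational(1, 2), Pow(55, -1), Add(5, 55)))), 2) = Pow(Add(-5, Mul(-1, Mul(Rational(1, 2), Rational(1, 55), 60))), 2) = Pow(Add(-5, Mul(-1, Rational(6, 11))), 2) = Pow(Add(-5, Rational(-6, 11)), 2) = Pow(Rational(-61, 11), 2) = Rational(3721, 121)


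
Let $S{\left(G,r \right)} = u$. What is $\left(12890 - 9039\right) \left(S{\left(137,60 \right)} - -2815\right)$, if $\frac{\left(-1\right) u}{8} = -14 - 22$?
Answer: $11949653$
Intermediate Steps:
$u = 288$ ($u = - 8 \left(-14 - 22\right) = \left(-8\right) \left(-36\right) = 288$)
$S{\left(G,r \right)} = 288$
$\left(12890 - 9039\right) \left(S{\left(137,60 \right)} - -2815\right) = \left(12890 - 9039\right) \left(288 - -2815\right) = 3851 \left(288 + 2815\right) = 3851 \cdot 3103 = 11949653$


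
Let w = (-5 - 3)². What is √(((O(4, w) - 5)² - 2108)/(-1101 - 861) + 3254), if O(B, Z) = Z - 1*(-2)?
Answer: √1391436230/654 ≈ 57.037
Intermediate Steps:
w = 64 (w = (-8)² = 64)
O(B, Z) = 2 + Z (O(B, Z) = Z + 2 = 2 + Z)
√(((O(4, w) - 5)² - 2108)/(-1101 - 861) + 3254) = √((((2 + 64) - 5)² - 2108)/(-1101 - 861) + 3254) = √(((66 - 5)² - 2108)/(-1962) + 3254) = √((61² - 2108)*(-1/1962) + 3254) = √((3721 - 2108)*(-1/1962) + 3254) = √(1613*(-1/1962) + 3254) = √(-1613/1962 + 3254) = √(6382735/1962) = √1391436230/654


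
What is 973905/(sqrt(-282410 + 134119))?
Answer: -973905*I*sqrt(148291)/148291 ≈ -2529.1*I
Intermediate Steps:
973905/(sqrt(-282410 + 134119)) = 973905/(sqrt(-148291)) = 973905/((I*sqrt(148291))) = 973905*(-I*sqrt(148291)/148291) = -973905*I*sqrt(148291)/148291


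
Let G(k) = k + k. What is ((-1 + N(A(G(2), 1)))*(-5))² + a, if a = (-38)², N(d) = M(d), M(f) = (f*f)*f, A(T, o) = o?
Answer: 1444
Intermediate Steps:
G(k) = 2*k
M(f) = f³ (M(f) = f²*f = f³)
N(d) = d³
a = 1444
((-1 + N(A(G(2), 1)))*(-5))² + a = ((-1 + 1³)*(-5))² + 1444 = ((-1 + 1)*(-5))² + 1444 = (0*(-5))² + 1444 = 0² + 1444 = 0 + 1444 = 1444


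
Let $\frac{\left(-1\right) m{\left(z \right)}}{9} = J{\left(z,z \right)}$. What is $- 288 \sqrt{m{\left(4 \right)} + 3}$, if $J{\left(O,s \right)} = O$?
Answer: $- 288 i \sqrt{33} \approx - 1654.4 i$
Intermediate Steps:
$m{\left(z \right)} = - 9 z$
$- 288 \sqrt{m{\left(4 \right)} + 3} = - 288 \sqrt{\left(-9\right) 4 + 3} = - 288 \sqrt{-36 + 3} = - 288 \sqrt{-33} = - 288 i \sqrt{33}$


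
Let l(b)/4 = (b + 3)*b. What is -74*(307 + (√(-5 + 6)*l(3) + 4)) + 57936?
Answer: 29594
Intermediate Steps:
l(b) = 4*b*(3 + b) (l(b) = 4*((b + 3)*b) = 4*((3 + b)*b) = 4*(b*(3 + b)) = 4*b*(3 + b))
-74*(307 + (√(-5 + 6)*l(3) + 4)) + 57936 = -74*(307 + (√(-5 + 6)*(4*3*(3 + 3)) + 4)) + 57936 = -74*(307 + (√1*(4*3*6) + 4)) + 57936 = -74*(307 + (1*72 + 4)) + 57936 = -74*(307 + (72 + 4)) + 57936 = -74*(307 + 76) + 57936 = -74*383 + 57936 = -28342 + 57936 = 29594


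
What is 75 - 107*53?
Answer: -5596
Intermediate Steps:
75 - 107*53 = 75 - 5671 = -5596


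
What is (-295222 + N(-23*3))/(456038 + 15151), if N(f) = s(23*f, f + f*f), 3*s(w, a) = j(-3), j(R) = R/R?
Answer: -885665/1413567 ≈ -0.62655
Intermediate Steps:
j(R) = 1
s(w, a) = ⅓ (s(w, a) = (⅓)*1 = ⅓)
N(f) = ⅓
(-295222 + N(-23*3))/(456038 + 15151) = (-295222 + ⅓)/(456038 + 15151) = -885665/3/471189 = -885665/3*1/471189 = -885665/1413567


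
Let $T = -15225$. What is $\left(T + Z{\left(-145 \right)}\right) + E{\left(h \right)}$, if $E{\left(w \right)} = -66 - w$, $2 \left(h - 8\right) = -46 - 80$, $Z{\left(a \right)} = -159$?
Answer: $-15395$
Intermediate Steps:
$h = -55$ ($h = 8 + \frac{-46 - 80}{2} = 8 + \frac{1}{2} \left(-126\right) = 8 - 63 = -55$)
$\left(T + Z{\left(-145 \right)}\right) + E{\left(h \right)} = \left(-15225 - 159\right) - 11 = -15384 + \left(-66 + 55\right) = -15384 - 11 = -15395$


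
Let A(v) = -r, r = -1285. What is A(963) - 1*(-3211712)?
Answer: 3212997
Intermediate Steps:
A(v) = 1285 (A(v) = -1*(-1285) = 1285)
A(963) - 1*(-3211712) = 1285 - 1*(-3211712) = 1285 + 3211712 = 3212997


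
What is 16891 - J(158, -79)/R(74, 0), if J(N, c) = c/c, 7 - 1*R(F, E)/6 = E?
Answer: 709421/42 ≈ 16891.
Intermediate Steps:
R(F, E) = 42 - 6*E
J(N, c) = 1
16891 - J(158, -79)/R(74, 0) = 16891 - 1/(42 - 6*0) = 16891 - 1/(42 + 0) = 16891 - 1/42 = 709421/42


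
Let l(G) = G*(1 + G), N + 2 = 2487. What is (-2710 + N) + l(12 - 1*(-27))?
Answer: 1335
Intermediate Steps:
N = 2485 (N = -2 + 2487 = 2485)
(-2710 + N) + l(12 - 1*(-27)) = (-2710 + 2485) + (12 - 1*(-27))*(1 + (12 - 1*(-27))) = -225 + (12 + 27)*(1 + (12 + 27)) = -225 + 39*(1 + 39) = -225 + 39*40 = -225 + 1560 = 1335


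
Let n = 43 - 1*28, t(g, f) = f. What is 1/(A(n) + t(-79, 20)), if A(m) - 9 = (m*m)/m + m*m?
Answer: 1/269 ≈ 0.0037175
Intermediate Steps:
n = 15 (n = 43 - 28 = 15)
A(m) = 9 + m + m² (A(m) = 9 + ((m*m)/m + m*m) = 9 + (m²/m + m²) = 9 + (m + m²) = 9 + m + m²)
1/(A(n) + t(-79, 20)) = 1/((9 + 15 + 15²) + 20) = 1/((9 + 15 + 225) + 20) = 1/(249 + 20) = 1/269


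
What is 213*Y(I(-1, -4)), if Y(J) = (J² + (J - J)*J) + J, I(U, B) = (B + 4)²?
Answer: 0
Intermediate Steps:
I(U, B) = (4 + B)²
Y(J) = J + J² (Y(J) = (J² + 0*J) + J = (J² + 0) + J = J² + J = J + J²)
213*Y(I(-1, -4)) = 213*((4 - 4)²*(1 + (4 - 4)²)) = 213*(0²*(1 + 0²)) = 213*(0*(1 + 0)) = 213*(0*1) = 213*0 = 0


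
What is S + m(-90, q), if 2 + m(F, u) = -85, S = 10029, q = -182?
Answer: 9942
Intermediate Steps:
m(F, u) = -87 (m(F, u) = -2 - 85 = -87)
S + m(-90, q) = 10029 - 87 = 9942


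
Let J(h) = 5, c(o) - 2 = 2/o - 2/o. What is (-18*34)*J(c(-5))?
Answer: -3060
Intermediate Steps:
c(o) = 2 (c(o) = 2 + (2/o - 2/o) = 2 + 0 = 2)
(-18*34)*J(c(-5)) = -18*34*5 = -612*5 = -3060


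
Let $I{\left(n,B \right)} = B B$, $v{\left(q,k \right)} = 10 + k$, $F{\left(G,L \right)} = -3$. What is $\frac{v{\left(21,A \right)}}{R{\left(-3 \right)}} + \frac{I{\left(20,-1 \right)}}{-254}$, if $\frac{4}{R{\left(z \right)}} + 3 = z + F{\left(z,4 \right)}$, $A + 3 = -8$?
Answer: $\frac{1141}{508} \approx 2.2461$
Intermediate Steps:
$A = -11$ ($A = -3 - 8 = -11$)
$I{\left(n,B \right)} = B^{2}$
$R{\left(z \right)} = \frac{4}{-6 + z}$ ($R{\left(z \right)} = \frac{4}{-3 + \left(z - 3\right)} = \frac{4}{-3 + \left(-3 + z\right)} = \frac{4}{-6 + z}$)
$\frac{v{\left(21,A \right)}}{R{\left(-3 \right)}} + \frac{I{\left(20,-1 \right)}}{-254} = \frac{10 - 11}{4 \frac{1}{-6 - 3}} + \frac{\left(-1\right)^{2}}{-254} = - \frac{1}{4 \frac{1}{-9}} + 1 \left(- \frac{1}{254}\right) = - \frac{1}{4 \left(- \frac{1}{9}\right)} - \frac{1}{254} = - \frac{1}{- \frac{4}{9}} - \frac{1}{254} = \left(-1\right) \left(- \frac{9}{4}\right) - \frac{1}{254} = \frac{9}{4} - \frac{1}{254} = \frac{1141}{508}$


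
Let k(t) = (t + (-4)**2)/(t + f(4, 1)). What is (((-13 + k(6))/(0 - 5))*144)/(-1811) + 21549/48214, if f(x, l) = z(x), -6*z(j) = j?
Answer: 133508703/436577770 ≈ 0.30581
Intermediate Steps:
z(j) = -j/6
f(x, l) = -x/6
k(t) = (16 + t)/(-2/3 + t) (k(t) = (t + (-4)**2)/(t - 1/6*4) = (t + 16)/(t - 2/3) = (16 + t)/(-2/3 + t))
(((-13 + k(6))/(0 - 5))*144)/(-1811) + 21549/48214 = (((-13 + 3*(16 + 6)/(-2 + 3*6))/(0 - 5))*144)/(-1811) + 21549/48214 = (((-13 + 3*22/(-2 + 18))/(-5))*144)*(-1/1811) + 21549*(1/48214) = (((-13 + 3*22/16)*(-1/5))*144)*(-1/1811) + 21549/48214 = (((-13 + 3*(1/16)*22)*(-1/5))*144)*(-1/1811) + 21549/48214 = (((-13 + 33/8)*(-1/5))*144)*(-1/1811) + 21549/48214 = (-71/8*(-1/5)*144)*(-1/1811) + 21549/48214 = ((71/40)*144)*(-1/1811) + 21549/48214 = (1278/5)*(-1/1811) + 21549/48214 = -1278/9055 + 21549/48214 = 133508703/436577770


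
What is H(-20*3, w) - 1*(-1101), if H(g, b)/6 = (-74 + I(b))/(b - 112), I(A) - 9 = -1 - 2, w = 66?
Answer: 25527/23 ≈ 1109.9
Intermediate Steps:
I(A) = 6 (I(A) = 9 + (-1 - 2) = 9 - 3 = 6)
H(g, b) = -408/(-112 + b) (H(g, b) = 6*((-74 + 6)/(b - 112)) = 6*(-68/(-112 + b)) = -408/(-112 + b))
H(-20*3, w) - 1*(-1101) = -408/(-112 + 66) - 1*(-1101) = -408/(-46) + 1101 = -408*(-1/46) + 1101 = 204/23 + 1101 = 25527/23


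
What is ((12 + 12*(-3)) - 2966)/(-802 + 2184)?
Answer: -1495/691 ≈ -2.1635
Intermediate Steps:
((12 + 12*(-3)) - 2966)/(-802 + 2184) = ((12 - 36) - 2966)/1382 = (-24 - 2966)*(1/1382) = -2990*1/1382 = -1495/691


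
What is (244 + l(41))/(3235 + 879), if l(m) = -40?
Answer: 6/121 ≈ 0.049587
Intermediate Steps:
(244 + l(41))/(3235 + 879) = (244 - 40)/(3235 + 879) = 204/4114 = 204*(1/4114) = 6/121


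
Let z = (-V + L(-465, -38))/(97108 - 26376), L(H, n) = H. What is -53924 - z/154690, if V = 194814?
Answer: -590011229610641/10941533080 ≈ -53924.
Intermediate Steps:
z = -195279/70732 (z = (-1*194814 - 465)/(97108 - 26376) = (-194814 - 465)/70732 = -195279*1/70732 = -195279/70732 ≈ -2.7608)
-53924 - z/154690 = -53924 - (-195279)/(70732*154690) = -53924 - 1*(-195279/10941533080) = -53924 + 195279/10941533080 = -590011229610641/10941533080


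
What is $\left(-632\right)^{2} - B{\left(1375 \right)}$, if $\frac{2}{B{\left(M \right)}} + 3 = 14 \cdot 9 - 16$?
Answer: $\frac{42738366}{107} \approx 3.9942 \cdot 10^{5}$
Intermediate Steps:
$B{\left(M \right)} = \frac{2}{107}$ ($B{\left(M \right)} = \frac{2}{-3 + \left(14 \cdot 9 - 16\right)} = \frac{2}{-3 + \left(126 - 16\right)} = \frac{2}{-3 + 110} = \frac{2}{107}$)
$\left(-632\right)^{2} - B{\left(1375 \right)} = \left(-632\right)^{2} - \frac{2}{107} = 399424 - \frac{2}{107} = \frac{42738366}{107}$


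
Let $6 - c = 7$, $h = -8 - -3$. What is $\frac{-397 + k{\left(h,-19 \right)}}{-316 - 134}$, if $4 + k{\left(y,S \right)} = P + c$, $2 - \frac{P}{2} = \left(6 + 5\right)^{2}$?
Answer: $\frac{64}{45} \approx 1.4222$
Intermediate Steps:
$h = -5$ ($h = -8 + 3 = -5$)
$c = -1$ ($c = 6 - 7 = -1$)
$P = -238$ ($P = 4 - 2 \left(6 + 5\right)^{2} = 4 - 2 \cdot 11^{2} = 4 - 242 = -238$)
$k{\left(y,S \right)} = -243$ ($k{\left(y,S \right)} = -4 - 239 = -243$)
$\frac{-397 + k{\left(h,-19 \right)}}{-316 - 134} = \frac{-397 - 243}{-316 - 134} = - \frac{640}{-450} = \left(-640\right) \left(- \frac{1}{450}\right) = \frac{64}{45}$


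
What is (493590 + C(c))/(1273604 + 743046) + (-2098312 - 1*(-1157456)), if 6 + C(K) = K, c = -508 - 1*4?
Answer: -948688379664/1008325 ≈ -9.4086e+5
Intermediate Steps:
c = -512 (c = -508 - 4 = -512)
C(K) = -6 + K
(493590 + C(c))/(1273604 + 743046) + (-2098312 - 1*(-1157456)) = (493590 + (-6 - 512))/(1273604 + 743046) + (-2098312 - 1*(-1157456)) = (493590 - 518)/2016650 + (-2098312 + 1157456) = 493072*(1/2016650) - 940856 = 246536/1008325 - 940856 = -948688379664/1008325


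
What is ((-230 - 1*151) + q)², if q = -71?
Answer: 204304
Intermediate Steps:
((-230 - 1*151) + q)² = ((-230 - 1*151) - 71)² = ((-230 - 151) - 71)² = (-381 - 71)² = (-452)² = 204304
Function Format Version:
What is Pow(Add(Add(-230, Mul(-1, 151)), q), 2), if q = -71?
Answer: 204304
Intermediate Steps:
Pow(Add(Add(-230, Mul(-1, 151)), q), 2) = Pow(Add(Add(-230, Mul(-1, 151)), -71), 2) = Pow(Add(Add(-230, -151), -71), 2) = Pow(Add(-381, -71), 2) = Pow(-452, 2) = 204304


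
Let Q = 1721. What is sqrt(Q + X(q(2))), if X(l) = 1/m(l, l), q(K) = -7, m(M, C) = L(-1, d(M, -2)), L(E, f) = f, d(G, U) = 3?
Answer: 2*sqrt(3873)/3 ≈ 41.489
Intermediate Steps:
m(M, C) = 3
X(l) = 1/3
sqrt(Q + X(q(2))) = sqrt(1721 + 1/3) = sqrt(5164/3) = 2*sqrt(3873)/3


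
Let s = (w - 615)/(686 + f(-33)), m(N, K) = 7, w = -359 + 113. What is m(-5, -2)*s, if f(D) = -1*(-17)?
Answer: -6027/703 ≈ -8.5733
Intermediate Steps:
w = -246
f(D) = 17
s = -861/703 (s = (-246 - 615)/(686 + 17) = -861/703 ≈ -1.2248)
m(-5, -2)*s = 7*(-861/703) = -6027/703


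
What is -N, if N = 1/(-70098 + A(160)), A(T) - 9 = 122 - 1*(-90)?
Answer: 1/69877 ≈ 1.4311e-5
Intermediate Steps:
A(T) = 221 (A(T) = 9 + (122 - 1*(-90)) = 9 + (122 + 90) = 9 + 212 = 221)
N = -1/69877 (N = 1/(-70098 + 221) = 1/(-69877) = -1/69877 ≈ -1.4311e-5)
-N = -1*(-1/69877) = 1/69877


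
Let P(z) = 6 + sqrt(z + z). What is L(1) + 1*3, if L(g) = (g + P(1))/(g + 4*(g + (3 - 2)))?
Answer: 34/9 + sqrt(2)/9 ≈ 3.9349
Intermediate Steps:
P(z) = 6 + sqrt(2)*sqrt(z) (P(z) = 6 + sqrt(2*z) = 6 + sqrt(2)*sqrt(z))
L(g) = (6 + g + sqrt(2))/(4 + 5*g) (L(g) = (g + (6 + sqrt(2)*sqrt(1)))/(g + 4*(g + (3 - 2))) = (g + (6 + sqrt(2)*1))/(g + 4*(g + 1)) = (g + (6 + sqrt(2)))/(g + 4*(1 + g)) = (6 + g + sqrt(2))/(g + (4 + 4*g)) = (6 + g + sqrt(2))/(4 + 5*g))
L(1) + 1*3 = (6 + 1 + sqrt(2))/(4 + 5*1) + 1*3 = (7 + sqrt(2))/(4 + 5) + 3 = (7 + sqrt(2))/9 + 3 = (7/9 + sqrt(2)/9) + 3 = 34/9 + sqrt(2)/9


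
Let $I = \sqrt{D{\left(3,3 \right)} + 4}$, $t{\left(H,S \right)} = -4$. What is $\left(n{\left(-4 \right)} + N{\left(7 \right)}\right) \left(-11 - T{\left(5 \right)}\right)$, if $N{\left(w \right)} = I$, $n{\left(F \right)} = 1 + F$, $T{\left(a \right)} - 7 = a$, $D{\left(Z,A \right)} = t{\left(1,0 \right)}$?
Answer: $69$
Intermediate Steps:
$D{\left(Z,A \right)} = -4$
$T{\left(a \right)} = 7 + a$
$I = 0$ ($I = \sqrt{-4 + 4} = \sqrt{0} = 0$)
$N{\left(w \right)} = 0$
$\left(n{\left(-4 \right)} + N{\left(7 \right)}\right) \left(-11 - T{\left(5 \right)}\right) = \left(\left(1 - 4\right) + 0\right) \left(-11 - \left(7 + 5\right)\right) = \left(-3 + 0\right) \left(-11 - 12\right) = - 3 \left(-11 - 12\right) = \left(-3\right) \left(-23\right) = 69$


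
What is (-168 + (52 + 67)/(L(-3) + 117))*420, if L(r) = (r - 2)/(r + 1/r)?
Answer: -5540920/79 ≈ -70138.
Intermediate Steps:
L(r) = (-2 + r)/(r + 1/r)
(-168 + (52 + 67)/(L(-3) + 117))*420 = (-168 + (52 + 67)/(-3*(-2 - 3)/(1 + (-3)²) + 117))*420 = (-168 + 119/(-3*(-5)/(1 + 9) + 117))*420 = (-168 + 119/(-3*(-5)/10 + 117))*420 = (-168 + 119/(-3*⅒*(-5) + 117))*420 = (-168 + 119/(3/2 + 117))*420 = (-168 + 119/(237/2))*420 = (-168 + 119*(2/237))*420 = (-168 + 238/237)*420 = -39578/237*420 = -5540920/79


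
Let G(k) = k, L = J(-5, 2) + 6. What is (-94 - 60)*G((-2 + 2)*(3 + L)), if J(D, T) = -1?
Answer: 0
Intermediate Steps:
L = 5 (L = -1 + 6 = 5)
(-94 - 60)*G((-2 + 2)*(3 + L)) = (-94 - 60)*((-2 + 2)*(3 + 5)) = -0*8 = -154*0 = 0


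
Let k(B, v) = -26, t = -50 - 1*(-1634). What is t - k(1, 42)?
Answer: 1610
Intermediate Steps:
t = 1584 (t = -50 + 1634 = 1584)
t - k(1, 42) = 1584 - 1*(-26) = 1584 + 26 = 1610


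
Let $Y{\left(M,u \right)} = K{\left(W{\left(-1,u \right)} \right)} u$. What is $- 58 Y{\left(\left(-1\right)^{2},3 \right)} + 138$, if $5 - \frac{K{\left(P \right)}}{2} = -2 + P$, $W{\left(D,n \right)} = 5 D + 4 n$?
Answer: $138$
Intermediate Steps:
$W{\left(D,n \right)} = 4 n + 5 D$
$K{\left(P \right)} = 14 - 2 P$ ($K{\left(P \right)} = 10 - 2 \left(-2 + P\right) = 10 - \left(-4 + 2 P\right) = 14 - 2 P$)
$Y{\left(M,u \right)} = u \left(24 - 8 u\right)$ ($Y{\left(M,u \right)} = \left(14 - 2 \left(4 u + 5 \left(-1\right)\right)\right) u = \left(14 - 2 \left(4 u - 5\right)\right) u = \left(14 - 2 \left(-5 + 4 u\right)\right) u = \left(14 - \left(-10 + 8 u\right)\right) u = \left(24 - 8 u\right) u = u \left(24 - 8 u\right)$)
$- 58 Y{\left(\left(-1\right)^{2},3 \right)} + 138 = - 58 \cdot 8 \cdot 3 \left(3 - 3\right) + 138 = - 58 \cdot 8 \cdot 3 \cdot 0 + 138 = \left(-58\right) 0 + 138 = 0 + 138 = 138$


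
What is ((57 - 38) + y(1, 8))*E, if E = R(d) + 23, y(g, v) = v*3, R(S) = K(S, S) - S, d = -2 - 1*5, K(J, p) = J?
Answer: 989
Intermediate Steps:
d = -7 (d = -2 - 5 = -7)
R(S) = 0 (R(S) = S - S = 0)
y(g, v) = 3*v
E = 23 (E = 0 + 23 = 23)
((57 - 38) + y(1, 8))*E = ((57 - 38) + 3*8)*23 = (19 + 24)*23 = 43*23 = 989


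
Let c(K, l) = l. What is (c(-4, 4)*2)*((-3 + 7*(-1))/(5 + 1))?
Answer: -40/3 ≈ -13.333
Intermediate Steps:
(c(-4, 4)*2)*((-3 + 7*(-1))/(5 + 1)) = (4*2)*((-3 + 7*(-1))/(5 + 1)) = 8*((-3 - 7)/6) = 8*(-10*1/6) = 8*(-5/3) = -40/3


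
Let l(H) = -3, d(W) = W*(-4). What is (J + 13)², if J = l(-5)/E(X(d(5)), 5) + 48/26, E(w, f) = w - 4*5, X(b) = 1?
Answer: 13734436/61009 ≈ 225.12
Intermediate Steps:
d(W) = -4*W
E(w, f) = -20 + w (E(w, f) = w - 20 = -20 + w)
J = 495/247 (J = -3/(-20 + 1) + 48/26 = -3/(-19) + 48*(1/26) = -3*(-1/19) + 24/13 = 3/19 + 24/13 = 495/247 ≈ 2.0040)
(J + 13)² = (495/247 + 13)² = (3706/247)² = 13734436/61009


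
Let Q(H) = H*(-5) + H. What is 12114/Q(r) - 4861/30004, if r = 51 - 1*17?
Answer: -22758097/255034 ≈ -89.236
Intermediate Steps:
r = 34 (r = 51 - 17 = 34)
Q(H) = -4*H (Q(H) = -5*H + H = -4*H)
12114/Q(r) - 4861/30004 = 12114/((-4*34)) - 4861/30004 = 12114/(-136) - 4861*1/30004 = 12114*(-1/136) - 4861/30004 = -6057/68 - 4861/30004 = -22758097/255034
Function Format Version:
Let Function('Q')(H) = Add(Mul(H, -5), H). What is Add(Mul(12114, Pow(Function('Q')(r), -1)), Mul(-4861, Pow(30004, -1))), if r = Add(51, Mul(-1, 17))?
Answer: Rational(-22758097, 255034) ≈ -89.236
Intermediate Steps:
r = 34 (r = Add(51, -17) = 34)
Function('Q')(H) = Mul(-4, H) (Function('Q')(H) = Add(Mul(-5, H), H) = Mul(-4, H))
Add(Mul(12114, Pow(Function('Q')(r), -1)), Mul(-4861, Pow(30004, -1))) = Add(Mul(12114, Pow(Mul(-4, 34), -1)), Mul(-4861, Pow(30004, -1))) = Add(Mul(12114, Pow(-136, -1)), Mul(-4861, Rational(1, 30004))) = Add(Mul(12114, Rational(-1, 136)), Rational(-4861, 30004)) = Add(Rational(-6057, 68), Rational(-4861, 30004)) = Rational(-22758097, 255034)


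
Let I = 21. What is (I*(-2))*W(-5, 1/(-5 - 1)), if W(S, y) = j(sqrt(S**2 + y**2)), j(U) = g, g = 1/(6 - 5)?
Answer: -42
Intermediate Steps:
g = 1 (g = 1/1 = 1)
j(U) = 1
W(S, y) = 1
(I*(-2))*W(-5, 1/(-5 - 1)) = (21*(-2))*1 = -42*1 = -42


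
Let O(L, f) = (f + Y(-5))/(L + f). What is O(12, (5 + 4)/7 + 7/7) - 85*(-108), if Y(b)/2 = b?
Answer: 458973/50 ≈ 9179.5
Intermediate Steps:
Y(b) = 2*b
O(L, f) = (-10 + f)/(L + f) (O(L, f) = (f + 2*(-5))/(L + f) = (f - 10)/(L + f) = (-10 + f)/(L + f))
O(12, (5 + 4)/7 + 7/7) - 85*(-108) = (-10 + ((5 + 4)/7 + 7/7))/(12 + ((5 + 4)/7 + 7/7)) - 85*(-108) = (-10 + (9*(⅐) + 7*(⅐)))/(12 + (9*(⅐) + 7*(⅐))) + 9180 = (-10 + (9/7 + 1))/(12 + (9/7 + 1)) + 9180 = (-10 + 16/7)/(12 + 16/7) + 9180 = -54/7/(100/7) + 9180 = (7/100)*(-54/7) + 9180 = -27/50 + 9180 = 458973/50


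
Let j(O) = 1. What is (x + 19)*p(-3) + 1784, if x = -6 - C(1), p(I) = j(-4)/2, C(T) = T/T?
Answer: 1790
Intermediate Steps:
C(T) = 1
p(I) = 1/2
x = -7 (x = -6 - 1*1 = -6 - 1 = -7)
(x + 19)*p(-3) + 1784 = (-7 + 19)*(1/2) + 1784 = 12*(1/2) + 1784 = 6 + 1784 = 1790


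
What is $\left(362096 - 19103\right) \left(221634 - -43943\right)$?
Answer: $91091051961$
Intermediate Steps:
$\left(362096 - 19103\right) \left(221634 - -43943\right) = 342993 \left(221634 + \left(43952 - 9\right)\right) = 342993 \left(221634 + 43943\right) = 342993 \cdot 265577 = 91091051961$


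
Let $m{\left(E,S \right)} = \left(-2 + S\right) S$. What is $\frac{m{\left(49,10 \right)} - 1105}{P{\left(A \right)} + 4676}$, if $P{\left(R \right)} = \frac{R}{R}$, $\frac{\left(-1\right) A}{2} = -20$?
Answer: $- \frac{1025}{4677} \approx -0.21916$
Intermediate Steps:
$A = 40$ ($A = \left(-2\right) \left(-20\right) = 40$)
$P{\left(R \right)} = 1$
$m{\left(E,S \right)} = S \left(-2 + S\right)$
$\frac{m{\left(49,10 \right)} - 1105}{P{\left(A \right)} + 4676} = \frac{10 \left(-2 + 10\right) - 1105}{1 + 4676} = \frac{10 \cdot 8 - 1105}{4677} = \left(80 - 1105\right) \frac{1}{4677} = \left(-1025\right) \frac{1}{4677} = - \frac{1025}{4677}$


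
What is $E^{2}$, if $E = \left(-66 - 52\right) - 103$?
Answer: $48841$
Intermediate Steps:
$E = -221$ ($E = \left(-66 - 52\right) - 103 = -118 - 103 = -221$)
$E^{2} = \left(-221\right)^{2} = 48841$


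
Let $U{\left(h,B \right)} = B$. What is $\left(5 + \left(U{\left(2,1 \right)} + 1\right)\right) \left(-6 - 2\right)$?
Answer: $-56$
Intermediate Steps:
$\left(5 + \left(U{\left(2,1 \right)} + 1\right)\right) \left(-6 - 2\right) = \left(5 + \left(1 + 1\right)\right) \left(-6 - 2\right) = \left(5 + 2\right) \left(-8\right) = 7 \left(-8\right) = -56$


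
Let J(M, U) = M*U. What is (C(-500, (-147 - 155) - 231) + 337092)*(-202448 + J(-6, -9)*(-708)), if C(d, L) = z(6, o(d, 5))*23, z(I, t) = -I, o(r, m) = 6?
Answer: -81098088720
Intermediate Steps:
C(d, L) = -138 (C(d, L) = -1*6*23 = -6*23 = -138)
(C(-500, (-147 - 155) - 231) + 337092)*(-202448 + J(-6, -9)*(-708)) = (-138 + 337092)*(-202448 - 6*(-9)*(-708)) = 336954*(-202448 + 54*(-708)) = 336954*(-202448 - 38232) = 336954*(-240680) = -81098088720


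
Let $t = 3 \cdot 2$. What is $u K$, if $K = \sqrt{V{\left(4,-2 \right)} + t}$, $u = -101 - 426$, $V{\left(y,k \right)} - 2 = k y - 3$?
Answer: $- 527 i \sqrt{3} \approx - 912.79 i$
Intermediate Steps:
$t = 6$
$V{\left(y,k \right)} = -1 + k y$ ($V{\left(y,k \right)} = 2 + \left(k y - 3\right) = 2 + \left(-3 + k y\right) = -1 + k y$)
$u = -527$
$K = i \sqrt{3}$ ($K = \sqrt{\left(-1 - 8\right) + 6} = \sqrt{-9 + 6} = \sqrt{-3} = i \sqrt{3} \approx 1.732 i$)
$u K = - 527 i \sqrt{3}$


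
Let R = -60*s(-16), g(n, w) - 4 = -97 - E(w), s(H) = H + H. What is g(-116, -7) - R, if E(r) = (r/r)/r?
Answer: -14090/7 ≈ -2012.9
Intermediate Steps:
s(H) = 2*H
E(r) = 1/r
g(n, w) = -93 - 1/w (g(n, w) = 4 + (-97 - 1/w) = -93 - 1/w)
R = 1920 (R = -120*(-16) = -60*(-32) = 1920)
g(-116, -7) - R = (-93 - 1/(-7)) - 1*1920 = (-93 - 1*(-1/7)) - 1920 = (-93 + 1/7) - 1920 = -650/7 - 1920 = -14090/7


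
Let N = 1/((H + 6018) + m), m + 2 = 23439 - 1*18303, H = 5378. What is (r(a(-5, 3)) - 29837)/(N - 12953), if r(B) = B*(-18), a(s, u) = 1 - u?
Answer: 492610530/214113089 ≈ 2.3007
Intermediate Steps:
m = 5134 (m = -2 + (23439 - 1*18303) = -2 + (23439 - 18303) = -2 + 5136 = 5134)
r(B) = -18*B
N = 1/16530 (N = 1/((5378 + 6018) + 5134) = 1/(11396 + 5134) = 1/16530 ≈ 6.0496e-5)
(r(a(-5, 3)) - 29837)/(N - 12953) = (-18*(1 - 1*3) - 29837)/(1/16530 - 12953) = (-18*(1 - 3) - 29837)/(-214113089/16530) = (-18*(-2) - 29837)*(-16530/214113089) = (36 - 29837)*(-16530/214113089) = -29801*(-16530/214113089) = 492610530/214113089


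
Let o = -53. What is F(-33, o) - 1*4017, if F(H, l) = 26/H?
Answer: -132587/33 ≈ -4017.8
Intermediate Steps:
F(-33, o) - 1*4017 = 26/(-33) - 1*4017 = 26*(-1/33) - 4017 = -26/33 - 4017 = -132587/33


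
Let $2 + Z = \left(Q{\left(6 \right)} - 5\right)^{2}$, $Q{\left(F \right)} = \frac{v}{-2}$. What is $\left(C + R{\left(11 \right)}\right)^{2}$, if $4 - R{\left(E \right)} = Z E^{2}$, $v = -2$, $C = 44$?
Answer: $2709316$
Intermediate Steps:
$Q{\left(F \right)} = 1$ ($Q{\left(F \right)} = - \frac{2}{-2} = \left(-2\right) \left(- \frac{1}{2}\right) = 1$)
$Z = 14$ ($Z = -2 + \left(1 - 5\right)^{2} = -2 + \left(-4\right)^{2} = -2 + 16 = 14$)
$R{\left(E \right)} = 4 - 14 E^{2}$
$\left(C + R{\left(11 \right)}\right)^{2} = \left(44 + \left(4 - 14 \cdot 11^{2}\right)\right)^{2} = \left(44 + \left(4 - 1694\right)\right)^{2} = \left(44 - 1690\right)^{2} = \left(-1646\right)^{2} = 2709316$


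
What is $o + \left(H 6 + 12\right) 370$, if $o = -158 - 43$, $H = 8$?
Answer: $21999$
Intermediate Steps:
$o = -201$ ($o = -158 - 43 = -201$)
$o + \left(H 6 + 12\right) 370 = -201 + \left(8 \cdot 6 + 12\right) 370 = -201 + \left(48 + 12\right) 370 = -201 + 60 \cdot 370 = -201 + 22200 = 21999$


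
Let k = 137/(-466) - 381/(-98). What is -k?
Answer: -41030/11417 ≈ -3.5938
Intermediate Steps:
k = 41030/11417 (k = 137*(-1/466) - 381*(-1/98) = -137/466 + 381/98 = 41030/11417 ≈ 3.5938)
-k = -1*41030/11417 = -41030/11417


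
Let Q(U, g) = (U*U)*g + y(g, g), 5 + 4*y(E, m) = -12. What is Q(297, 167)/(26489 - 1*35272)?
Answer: -58923595/35132 ≈ -1677.2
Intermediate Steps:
y(E, m) = -17/4 (y(E, m) = -5/4 + (1/4)*(-12) = -5/4 - 3 = -17/4)
Q(U, g) = -17/4 + g*U**2 (Q(U, g) = (U*U)*g - 17/4 = U**2*g - 17/4 = g*U**2 - 17/4 = -17/4 + g*U**2)
Q(297, 167)/(26489 - 1*35272) = (-17/4 + 167*297**2)/(26489 - 1*35272) = (-17/4 + 167*88209)/(26489 - 35272) = (-17/4 + 14730903)/(-8783) = (58923595/4)*(-1/8783) = -58923595/35132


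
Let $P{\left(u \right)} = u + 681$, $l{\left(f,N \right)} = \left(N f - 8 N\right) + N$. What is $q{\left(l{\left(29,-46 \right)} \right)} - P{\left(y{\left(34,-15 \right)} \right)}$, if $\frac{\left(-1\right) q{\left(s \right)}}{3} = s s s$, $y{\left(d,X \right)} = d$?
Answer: $3109300469$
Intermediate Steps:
$l{\left(f,N \right)} = - 7 N + N f$ ($l{\left(f,N \right)} = \left(- 8 N + N f\right) + N = - 7 N + N f$)
$P{\left(u \right)} = 681 + u$
$q{\left(s \right)} = - 3 s^{3}$ ($q{\left(s \right)} = - 3 s s s = - 3 s^{2} s = - 3 s^{3}$)
$q{\left(l{\left(29,-46 \right)} \right)} - P{\left(y{\left(34,-15 \right)} \right)} = - 3 \left(- 46 \left(-7 + 29\right)\right)^{3} - \left(681 + 34\right) = - 3 \left(\left(-46\right) 22\right)^{3} - 715 = - 3 \left(-1012\right)^{3} - 715 = \left(-3\right) \left(-1036433728\right) - 715 = 3109301184 - 715 = 3109300469$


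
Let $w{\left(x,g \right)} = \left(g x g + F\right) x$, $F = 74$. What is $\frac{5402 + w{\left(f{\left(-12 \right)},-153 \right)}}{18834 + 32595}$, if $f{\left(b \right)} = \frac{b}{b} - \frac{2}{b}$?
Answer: $\frac{448207}{617148} \approx 0.72626$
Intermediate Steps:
$f{\left(b \right)} = 1 - \frac{2}{b}$
$w{\left(x,g \right)} = x \left(74 + x g^{2}\right)$ ($w{\left(x,g \right)} = \left(g x g + 74\right) x = \left(x g^{2} + 74\right) x = \left(74 + x g^{2}\right) x = x \left(74 + x g^{2}\right)$)
$\frac{5402 + w{\left(f{\left(-12 \right)},-153 \right)}}{18834 + 32595} = \frac{5402 + \frac{-2 - 12}{-12} \left(74 + \frac{-2 - 12}{-12} \left(-153\right)^{2}\right)}{18834 + 32595} = \frac{5402 + \left(- \frac{1}{12}\right) \left(-14\right) \left(74 + \left(- \frac{1}{12}\right) \left(-14\right) 23409\right)}{51429} = \left(5402 + \frac{7 \left(74 + \frac{7}{6} \cdot 23409\right)}{6}\right) \frac{1}{51429} = \left(5402 + \frac{7 \left(74 + \frac{54621}{2}\right)}{6}\right) \frac{1}{51429} = \left(5402 + \frac{7}{6} \cdot \frac{54769}{2}\right) \frac{1}{51429} = \left(5402 + \frac{383383}{12}\right) \frac{1}{51429} = \frac{448207}{12} \cdot \frac{1}{51429} = \frac{448207}{617148}$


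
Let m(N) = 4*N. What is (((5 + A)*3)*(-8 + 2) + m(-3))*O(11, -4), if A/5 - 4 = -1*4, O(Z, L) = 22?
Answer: -2244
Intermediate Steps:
A = 0 (A = 20 + 5*(-1*4) = 20 + 5*(-4) = 20 - 20 = 0)
(((5 + A)*3)*(-8 + 2) + m(-3))*O(11, -4) = (((5 + 0)*3)*(-8 + 2) + 4*(-3))*22 = ((5*3)*(-6) - 12)*22 = (15*(-6) - 12)*22 = (-90 - 12)*22 = -102*22 = -2244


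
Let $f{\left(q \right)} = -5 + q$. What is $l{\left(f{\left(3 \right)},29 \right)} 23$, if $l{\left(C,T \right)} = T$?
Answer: $667$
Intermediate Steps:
$l{\left(f{\left(3 \right)},29 \right)} 23 = 29 \cdot 23 = 667$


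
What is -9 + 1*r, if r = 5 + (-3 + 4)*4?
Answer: 0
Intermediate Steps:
r = 9 (r = 5 + 1*4 = 5 + 4 = 9)
-9 + 1*r = -9 + 1*9 = -9 + 9 = 0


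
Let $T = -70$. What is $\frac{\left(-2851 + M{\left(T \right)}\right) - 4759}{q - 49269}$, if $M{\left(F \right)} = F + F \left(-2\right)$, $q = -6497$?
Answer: $\frac{3770}{27883} \approx 0.13521$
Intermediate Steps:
$M{\left(F \right)} = - F$ ($M{\left(F \right)} = F - 2 F = - F$)
$\frac{\left(-2851 + M{\left(T \right)}\right) - 4759}{q - 49269} = \frac{\left(-2851 - -70\right) - 4759}{-6497 - 49269} = \frac{\left(-2851 + 70\right) - 4759}{-55766} = \left(-2781 - 4759\right) \left(- \frac{1}{55766}\right) = \left(-7540\right) \left(- \frac{1}{55766}\right) = \frac{3770}{27883}$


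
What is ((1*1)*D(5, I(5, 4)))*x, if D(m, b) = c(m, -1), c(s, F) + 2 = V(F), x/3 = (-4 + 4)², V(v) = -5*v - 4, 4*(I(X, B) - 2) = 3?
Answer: 0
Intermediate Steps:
I(X, B) = 11/4 (I(X, B) = 2 + (¼)*3 = 2 + ¾ = 11/4)
V(v) = -4 - 5*v
x = 0 (x = 3*(-4 + 4)² = 3*0² = 3*0 = 0)
c(s, F) = -6 - 5*F (c(s, F) = -2 + (-4 - 5*F) = -6 - 5*F)
D(m, b) = -1 (D(m, b) = -6 - 5*(-1) = -6 + 5 = -1)
((1*1)*D(5, I(5, 4)))*x = ((1*1)*(-1))*0 = (1*(-1))*0 = -1*0 = 0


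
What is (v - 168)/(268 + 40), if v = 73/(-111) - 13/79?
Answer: -9613/17538 ≈ -0.54812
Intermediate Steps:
v = -7210/8769 (v = 73*(-1/111) - 13*1/79 = -73/111 - 13/79 = -7210/8769 ≈ -0.82221)
(v - 168)/(268 + 40) = (-7210/8769 - 168)/(268 + 40) = -1480402/8769/308 = -1480402/8769*1/308 = -9613/17538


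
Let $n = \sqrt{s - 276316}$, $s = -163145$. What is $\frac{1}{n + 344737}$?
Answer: $\frac{344737}{118844038630} - \frac{3 i \sqrt{48829}}{118844038630} \approx 2.9007 \cdot 10^{-6} - 5.5781 \cdot 10^{-9} i$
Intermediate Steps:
$n = 3 i \sqrt{48829}$ ($n = \sqrt{-163145 - 276316} = \sqrt{-439461} = 3 i \sqrt{48829} \approx 662.92 i$)
$\frac{1}{n + 344737} = \frac{1}{3 i \sqrt{48829} + 344737} = \frac{1}{344737 + 3 i \sqrt{48829}}$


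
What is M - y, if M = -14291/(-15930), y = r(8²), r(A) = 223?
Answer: -3538099/15930 ≈ -222.10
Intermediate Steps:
y = 223
M = 14291/15930 (M = -14291*(-1/15930) = 14291/15930 ≈ 0.89711)
M - y = 14291/15930 - 1*223 = 14291/15930 - 223 = -3538099/15930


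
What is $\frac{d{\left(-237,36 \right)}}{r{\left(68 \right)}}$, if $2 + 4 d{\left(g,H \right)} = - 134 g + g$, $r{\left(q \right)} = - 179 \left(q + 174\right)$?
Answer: $- \frac{31519}{173272} \approx -0.1819$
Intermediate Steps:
$r{\left(q \right)} = -31146 - 179 q$ ($r{\left(q \right)} = - 179 \left(174 + q\right) = -31146 - 179 q$)
$d{\left(g,H \right)} = - \frac{1}{2} - \frac{133 g}{4}$ ($d{\left(g,H \right)} = - \frac{1}{2} + \frac{- 134 g + g}{4} = - \frac{1}{2} + \frac{\left(-133\right) g}{4} = - \frac{1}{2} - \frac{133 g}{4}$)
$\frac{d{\left(-237,36 \right)}}{r{\left(68 \right)}} = \frac{- \frac{1}{2} - - \frac{31521}{4}}{-31146 - 12172} = \frac{- \frac{1}{2} + \frac{31521}{4}}{-31146 - 12172} = \frac{31519}{4 \left(-43318\right)} = \frac{31519}{4} \left(- \frac{1}{43318}\right) = - \frac{31519}{173272}$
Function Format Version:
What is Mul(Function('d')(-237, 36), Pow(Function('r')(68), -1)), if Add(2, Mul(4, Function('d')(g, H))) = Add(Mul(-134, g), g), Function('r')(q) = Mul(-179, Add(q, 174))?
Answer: Rational(-31519, 173272) ≈ -0.18190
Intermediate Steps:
Function('r')(q) = Add(-31146, Mul(-179, q)) (Function('r')(q) = Mul(-179, Add(174, q)) = Add(-31146, Mul(-179, q)))
Function('d')(g, H) = Add(Rational(-1, 2), Mul(Rational(-133, 4), g)) (Function('d')(g, H) = Add(Rational(-1, 2), Mul(Rational(1, 4), Add(Mul(-134, g), g))) = Add(Rational(-1, 2), Mul(Rational(1, 4), Mul(-133, g))) = Add(Rational(-1, 2), Mul(Rational(-133, 4), g)))
Mul(Function('d')(-237, 36), Pow(Function('r')(68), -1)) = Mul(Add(Rational(-1, 2), Mul(Rational(-133, 4), -237)), Pow(Add(-31146, Mul(-179, 68)), -1)) = Mul(Add(Rational(-1, 2), Rational(31521, 4)), Pow(Add(-31146, -12172), -1)) = Mul(Rational(31519, 4), Pow(-43318, -1)) = Mul(Rational(31519, 4), Rational(-1, 43318)) = Rational(-31519, 173272)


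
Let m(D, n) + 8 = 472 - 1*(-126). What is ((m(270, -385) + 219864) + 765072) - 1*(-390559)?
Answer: 1376085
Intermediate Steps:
m(D, n) = 590 (m(D, n) = -8 + (472 - 1*(-126)) = -8 + (472 + 126) = -8 + 598 = 590)
((m(270, -385) + 219864) + 765072) - 1*(-390559) = ((590 + 219864) + 765072) - 1*(-390559) = (220454 + 765072) + 390559 = 985526 + 390559 = 1376085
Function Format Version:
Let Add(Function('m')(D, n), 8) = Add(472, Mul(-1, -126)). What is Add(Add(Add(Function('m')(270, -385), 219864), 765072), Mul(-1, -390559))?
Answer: 1376085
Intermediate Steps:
Function('m')(D, n) = 590 (Function('m')(D, n) = Add(-8, Add(472, Mul(-1, -126))) = Add(-8, Add(472, 126)) = Add(-8, 598) = 590)
Add(Add(Add(Function('m')(270, -385), 219864), 765072), Mul(-1, -390559)) = Add(Add(Add(590, 219864), 765072), Mul(-1, -390559)) = Add(Add(220454, 765072), 390559) = Add(985526, 390559) = 1376085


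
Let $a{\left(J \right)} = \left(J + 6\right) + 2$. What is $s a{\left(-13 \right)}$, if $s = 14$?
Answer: $-70$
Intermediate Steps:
$a{\left(J \right)} = 8 + J$ ($a{\left(J \right)} = \left(6 + J\right) + 2 = 8 + J$)
$s a{\left(-13 \right)} = 14 \left(8 - 13\right) = 14 \left(-5\right) = -70$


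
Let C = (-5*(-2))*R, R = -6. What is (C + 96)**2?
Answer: 1296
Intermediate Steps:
C = -60 (C = -5*(-2)*(-6) = 10*(-6) = -60)
(C + 96)**2 = (-60 + 96)**2 = 36**2 = 1296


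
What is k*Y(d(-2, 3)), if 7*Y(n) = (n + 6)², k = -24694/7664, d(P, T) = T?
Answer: -1000107/26824 ≈ -37.284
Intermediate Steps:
k = -12347/3832 (k = -24694*1/7664 = -12347/3832 ≈ -3.2221)
Y(n) = (6 + n)²/7 (Y(n) = (n + 6)²/7 = (6 + n)²/7)
k*Y(d(-2, 3)) = -12347*(6 + 3)²/26824 = -12347*9²/26824 = -12347*81/26824 = -12347/3832*81/7 = -1000107/26824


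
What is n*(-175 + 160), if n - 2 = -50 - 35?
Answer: 1245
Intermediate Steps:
n = -83 (n = 2 + (-50 - 35) = 2 - 85 = -83)
n*(-175 + 160) = -83*(-175 + 160) = -83*(-15) = 1245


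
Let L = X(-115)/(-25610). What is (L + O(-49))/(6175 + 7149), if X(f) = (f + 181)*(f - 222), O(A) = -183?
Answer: -1166097/85306910 ≈ -0.013669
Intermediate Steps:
X(f) = (-222 + f)*(181 + f) (X(f) = (181 + f)*(-222 + f) = (-222 + f)*(181 + f))
L = 11121/12805 (L = (-40182 + (-115)² - 41*(-115))/(-25610) = (-40182 + 13225 + 4715)*(-1/25610) = -22242*(-1/25610) = 11121/12805 ≈ 0.86849)
(L + O(-49))/(6175 + 7149) = (11121/12805 - 183)/(6175 + 7149) = -2332194/12805/13324 = -2332194/12805*1/13324 = -1166097/85306910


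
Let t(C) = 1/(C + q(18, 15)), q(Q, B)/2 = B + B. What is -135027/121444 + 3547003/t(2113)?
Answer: 936046330722409/121444 ≈ 7.7076e+9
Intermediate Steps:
q(Q, B) = 4*B (q(Q, B) = 2*(B + B) = 2*(2*B) = 4*B)
t(C) = 1/(60 + C) (t(C) = 1/(C + 4*15) = 1/(C + 60) = 1/(60 + C))
-135027/121444 + 3547003/t(2113) = -135027/121444 + 3547003/(1/(60 + 2113)) = -135027*1/121444 + 3547003/(1/2173) = -135027/121444 + 3547003/(1/2173) = -135027/121444 + 3547003*2173 = -135027/121444 + 7707637519 = 936046330722409/121444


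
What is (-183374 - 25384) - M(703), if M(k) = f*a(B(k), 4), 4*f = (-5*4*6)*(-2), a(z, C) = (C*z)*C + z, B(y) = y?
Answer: -925818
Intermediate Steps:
a(z, C) = z + z*C² (a(z, C) = z*C² + z = z + z*C²)
f = 60 (f = ((-5*4*6)*(-2))/4 = (-20*6*(-2))/4 = (-120*(-2))/4 = (¼)*240 = 60)
M(k) = 1020*k (M(k) = 60*(k*(1 + 4²)) = 60*(k*(1 + 16)) = 60*(k*17) = 60*(17*k) = 1020*k)
(-183374 - 25384) - M(703) = (-183374 - 25384) - 1020*703 = -208758 - 1*717060 = -208758 - 717060 = -925818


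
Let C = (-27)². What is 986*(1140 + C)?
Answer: 1842834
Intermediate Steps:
C = 729
986*(1140 + C) = 986*(1140 + 729) = 986*1869 = 1842834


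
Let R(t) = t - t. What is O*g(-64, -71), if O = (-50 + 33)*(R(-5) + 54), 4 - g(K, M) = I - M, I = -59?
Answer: 7344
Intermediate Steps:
g(K, M) = 63 + M (g(K, M) = 4 - (-59 - M) = 4 + (59 + M) = 63 + M)
R(t) = 0
O = -918 (O = (-50 + 33)*(0 + 54) = -17*54 = -918)
O*g(-64, -71) = -918*(63 - 71) = -918*(-8) = 7344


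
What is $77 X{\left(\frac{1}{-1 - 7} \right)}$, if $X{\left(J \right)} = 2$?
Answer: $154$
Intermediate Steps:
$77 X{\left(\frac{1}{-1 - 7} \right)} = 77 \cdot 2 = 154$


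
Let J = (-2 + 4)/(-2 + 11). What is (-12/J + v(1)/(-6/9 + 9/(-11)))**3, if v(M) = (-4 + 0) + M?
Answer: -16522921323/117649 ≈ -1.4044e+5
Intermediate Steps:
v(M) = -4 + M
J = 2/9 ≈ 0.22222
(-12/J + v(1)/(-6/9 + 9/(-11)))**3 = (-12/2/9 + (-4 + 1)/(-6/9 + 9/(-11)))**3 = (-12*9/2 - 3/(-6*1/9 + 9*(-1/11)))**3 = (-54 - 3/(-2/3 - 9/11))**3 = (-54 - 3/(-49/33))**3 = (-54 - 3*(-33/49))**3 = (-54 + 99/49)**3 = (-2547/49)**3 = -16522921323/117649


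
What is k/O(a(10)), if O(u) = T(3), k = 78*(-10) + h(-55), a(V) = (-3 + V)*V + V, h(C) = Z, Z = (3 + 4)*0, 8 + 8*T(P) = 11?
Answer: -2080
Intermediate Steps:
T(P) = 3/8 (T(P) = -1 + (1/8)*11 = -1 + 11/8 = 3/8)
Z = 0 (Z = 7*0 = 0)
h(C) = 0
a(V) = V + V*(-3 + V) (a(V) = V*(-3 + V) + V = V + V*(-3 + V))
k = -780 (k = 78*(-10) + 0 = -780 + 0 = -780)
O(u) = 3/8
k/O(a(10)) = -780/3/8 = -780*8/3 = -2080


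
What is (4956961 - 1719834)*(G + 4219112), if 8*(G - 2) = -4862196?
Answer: 23380729203233/2 ≈ 1.1690e+13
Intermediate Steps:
G = -1215545/2 (G = 2 + (⅛)*(-4862196) = 2 - 1215549/2 = -1215545/2 ≈ -6.0777e+5)
(4956961 - 1719834)*(G + 4219112) = (4956961 - 1719834)*(-1215545/2 + 4219112) = 3237127*(7222679/2) = 23380729203233/2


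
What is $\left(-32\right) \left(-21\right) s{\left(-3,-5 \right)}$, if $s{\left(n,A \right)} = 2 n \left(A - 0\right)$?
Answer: $20160$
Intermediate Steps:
$s{\left(n,A \right)} = 2 A n$ ($s{\left(n,A \right)} = 2 n \left(A + 0\right) = 2 n A = 2 A n$)
$\left(-32\right) \left(-21\right) s{\left(-3,-5 \right)} = \left(-32\right) \left(-21\right) 2 \left(-5\right) \left(-3\right) = 672 \cdot 30 = 20160$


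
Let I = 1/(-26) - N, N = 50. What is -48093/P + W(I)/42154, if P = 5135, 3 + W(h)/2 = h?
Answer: -289693861/30922970 ≈ -9.3682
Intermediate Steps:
I = -1301/26 (I = 1/(-26) - 1*50 = -1/26 - 50 = -1301/26 ≈ -50.038)
W(h) = -6 + 2*h
-48093/P + W(I)/42154 = -48093/5135 + (-6 + 2*(-1301/26))/42154 = -48093*1/5135 + (-6 - 1301/13)*(1/42154) = -48093/5135 - 1379/13*1/42154 = -48093/5135 - 197/78286 = -289693861/30922970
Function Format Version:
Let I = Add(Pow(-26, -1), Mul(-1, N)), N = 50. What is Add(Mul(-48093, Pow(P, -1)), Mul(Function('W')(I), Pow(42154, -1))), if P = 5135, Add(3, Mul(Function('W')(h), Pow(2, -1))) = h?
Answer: Rational(-289693861, 30922970) ≈ -9.3682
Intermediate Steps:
I = Rational(-1301, 26) (I = Add(Pow(-26, -1), Mul(-1, 50)) = Add(Rational(-1, 26), -50) = Rational(-1301, 26) ≈ -50.038)
Function('W')(h) = Add(-6, Mul(2, h))
Add(Mul(-48093, Pow(P, -1)), Mul(Function('W')(I), Pow(42154, -1))) = Add(Mul(-48093, Pow(5135, -1)), Mul(Add(-6, Mul(2, Rational(-1301, 26))), Pow(42154, -1))) = Add(Mul(-48093, Rational(1, 5135)), Mul(Add(-6, Rational(-1301, 13)), Rational(1, 42154))) = Add(Rational(-48093, 5135), Mul(Rational(-1379, 13), Rational(1, 42154))) = Add(Rational(-48093, 5135), Rational(-197, 78286)) = Rational(-289693861, 30922970)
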